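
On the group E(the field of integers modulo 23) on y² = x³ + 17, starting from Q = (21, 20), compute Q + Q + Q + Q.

Double-and-add on 4 = (100)₂. Start with Q = (21, 20) for the leading 1-bit.
double: tangent at (21, 20): λ = (3·21² + 0)/(2·20) ≡ 12/17. 17⁻¹ ≡ 19 (mod 23) since 17·19 = 323 ≡ 1, so λ ≡ 12·19 ≡ 21.
  x = λ² - 21 - 21 = 441 - 42 ≡ 8; y = λ·(21 - 8) - 20 ≡ 0. → (8, 0)
double: (8, 0) + (8, 0): same x and y₁ ≡ -y₂, so the sum is 𝒪.

O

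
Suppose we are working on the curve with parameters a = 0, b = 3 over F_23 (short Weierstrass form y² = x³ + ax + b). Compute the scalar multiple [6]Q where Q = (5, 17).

Double-and-add on 6 = (110)₂. Start with Q = (5, 17) for the leading 1-bit.
double: tangent at (5, 17): λ = (3·5² + 0)/(2·17) ≡ 6/11. 11⁻¹ ≡ 21 (mod 23) since 11·21 = 231 ≡ 1, so λ ≡ 6·21 ≡ 11.
  x = λ² - 5 - 5 = 121 - 10 ≡ 19; y = λ·(5 - 19) - 17 ≡ 13. → (19, 13)
add Q: (19, 13) + (5, 17). λ = (17 - 13)/(5 - 19) ≡ 4/9 mod 23. 9⁻¹ ≡ 18 (mod 23), so λ ≡ 3.
  x = λ² - 19 - 5 = 9 - 24 ≡ 8; y = λ·(19 - 8) - 13 ≡ 20. → (8, 20)
double: tangent at (8, 20): λ = (3·8² + 0)/(2·20) ≡ 8/17. 17⁻¹ ≡ 19 (mod 23) since 17·19 = 323 ≡ 1, so λ ≡ 8·19 ≡ 14.
  x = λ² - 8 - 8 = 196 - 16 ≡ 19; y = λ·(8 - 19) - 20 ≡ 10. → (19, 10)

(19, 10)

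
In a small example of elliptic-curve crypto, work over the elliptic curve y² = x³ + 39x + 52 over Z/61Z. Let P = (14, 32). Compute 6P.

(2, 4)

Repeated addition: build up to 6P.
2P: tangent at (14, 32): λ = (3·14² + 39)/(2·32) ≡ 17/3. 3⁻¹ ≡ 41 (mod 61), so λ ≡ 17·41 ≡ 26.
  x = λ² - 14 - 14 = 676 - 28 ≡ 38; y = λ·(14 - 38) - 32 ≡ 15. → (38, 15)
3P: (38, 15) + (14, 32). λ = (32 - 15)/(14 - 38) ≡ 17/37 mod 61. 37⁻¹ ≡ 33 (mod 61), so λ ≡ 12.
  x = λ² - 38 - 14 = 144 - 52 ≡ 31; y = λ·(38 - 31) - 15 ≡ 8. → (31, 8)
4P: (31, 8) + (14, 32). λ = (32 - 8)/(14 - 31) ≡ 24/44 mod 61. 44⁻¹ ≡ 43 (mod 61) since 44·43 = 1892 ≡ 1, so λ ≡ 56.
  x = λ² - 31 - 14 = 3136 - 45 ≡ 41; y = λ·(31 - 41) - 8 ≡ 42. → (41, 42)
5P: (41, 42) + (14, 32). λ = (32 - 42)/(14 - 41) ≡ 51/34 mod 61. 34⁻¹ ≡ 9 (mod 61) since 34·9 = 306 ≡ 1, so λ ≡ 32.
  x = λ² - 41 - 14 = 1024 - 55 ≡ 54; y = λ·(41 - 54) - 42 ≡ 30. → (54, 30)
6P: (54, 30) + (14, 32). λ = (32 - 30)/(14 - 54) ≡ 2/21 mod 61. 21⁻¹ ≡ 32 (mod 61), so λ ≡ 3.
  x = λ² - 54 - 14 = 9 - 68 ≡ 2; y = λ·(54 - 2) - 30 ≡ 4. → (2, 4)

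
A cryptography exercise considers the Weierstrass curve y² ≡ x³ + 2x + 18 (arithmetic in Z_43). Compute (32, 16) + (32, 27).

O

The two points share x = 32 and their y-coordinates satisfy 16 + 27 ≡ 0 (mod 43), so they are inverses. Their sum is 𝒪.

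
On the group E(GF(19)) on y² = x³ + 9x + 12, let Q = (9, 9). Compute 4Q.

O

Repeated addition: build up to 4Q.
2Q: tangent at (9, 9): λ = (3·9² + 9)/(2·9) ≡ 5/18. 18⁻¹ ≡ 18 (mod 19), so λ ≡ 5·18 ≡ 14.
  x = λ² - 9 - 9 = 196 - 18 ≡ 7; y = λ·(9 - 7) - 9 ≡ 0. → (7, 0)
3Q: (7, 0) + (9, 9). λ = (9 - 0)/(9 - 7) ≡ 9/2 mod 19. 2⁻¹ ≡ 10 (mod 19), so λ ≡ 14.
  x = λ² - 7 - 9 = 196 - 16 ≡ 9; y = λ·(7 - 9) - 0 ≡ 10. → (9, 10)
4Q: (9, 10) + (9, 9): same x and y₁ ≡ -y₂, so the sum is O.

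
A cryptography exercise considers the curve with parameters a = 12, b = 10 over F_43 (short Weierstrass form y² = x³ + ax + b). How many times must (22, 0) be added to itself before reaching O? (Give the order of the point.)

2

2P: (22, 0) + (22, 0): same x and y₁ ≡ -y₂, so the sum is O.
2P = O, so the order is 2.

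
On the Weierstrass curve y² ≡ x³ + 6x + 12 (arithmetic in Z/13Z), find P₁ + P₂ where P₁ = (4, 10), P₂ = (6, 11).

(0, 5)

(4, 10) + (6, 11). λ = (11 - 10)/(6 - 4) ≡ 1/2 mod 13. 2⁻¹ ≡ 7 (mod 13), so λ ≡ 7.
  x = λ² - 4 - 6 = 49 - 10 ≡ 0; y = λ·(4 - 0) - 10 ≡ 5. → (0, 5)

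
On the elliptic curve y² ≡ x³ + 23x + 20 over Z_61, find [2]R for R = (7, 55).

(2, 47)

tangent at (7, 55): λ = (3·7² + 23)/(2·55) ≡ 48/49. 49⁻¹ ≡ 5 (mod 61) since 49·5 = 245 ≡ 1, so λ ≡ 48·5 ≡ 57.
  x = λ² - 7 - 7 = 3249 - 14 ≡ 2; y = λ·(7 - 2) - 55 ≡ 47. → (2, 47)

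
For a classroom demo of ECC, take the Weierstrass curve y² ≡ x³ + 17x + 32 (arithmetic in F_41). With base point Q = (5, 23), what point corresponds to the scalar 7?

(27, 24)

Double-and-add on 7 = (111)₂. Start with Q = (5, 23) for the leading 1-bit.
double: tangent at (5, 23): λ = (3·5² + 17)/(2·23) ≡ 10/5. 5⁻¹ ≡ 33 (mod 41), so λ ≡ 10·33 ≡ 2.
  x = λ² - 5 - 5 = 4 - 10 ≡ 35; y = λ·(5 - 35) - 23 ≡ 40. → (35, 40)
add Q: (35, 40) + (5, 23). λ = (23 - 40)/(5 - 35) ≡ 24/11 mod 41. 11⁻¹ ≡ 15 (mod 41), so λ ≡ 32.
  x = λ² - 35 - 5 = 1024 - 40 ≡ 0; y = λ·(35 - 0) - 40 ≡ 14. → (0, 14)
double: tangent at (0, 14): λ = (3·0² + 17)/(2·14) ≡ 17/28. 28⁻¹ ≡ 22 (mod 41), so λ ≡ 17·22 ≡ 5.
  x = λ² - 0 - 0 = 25 - 0 ≡ 25; y = λ·(0 - 25) - 14 ≡ 25. → (25, 25)
add Q: (25, 25) + (5, 23). λ = (23 - 25)/(5 - 25) ≡ 39/21 mod 41. 21⁻¹ ≡ 2 (mod 41) since 21·2 = 42 ≡ 1, so λ ≡ 37.
  x = λ² - 25 - 5 = 1369 - 30 ≡ 27; y = λ·(25 - 27) - 25 ≡ 24. → (27, 24)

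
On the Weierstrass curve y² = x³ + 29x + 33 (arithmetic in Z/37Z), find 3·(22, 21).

(23, 18)

Write G = (22, 21).
Repeated addition: build up to 3G.
2G: tangent at (22, 21): λ = (3·22² + 29)/(2·21) ≡ 1/5. 5⁻¹ ≡ 15 (mod 37), so λ ≡ 1·15 ≡ 15.
  x = λ² - 22 - 22 = 225 - 44 ≡ 33; y = λ·(22 - 33) - 21 ≡ 36. → (33, 36)
3G: (33, 36) + (22, 21). λ = (21 - 36)/(22 - 33) ≡ 22/26 mod 37. 26⁻¹ ≡ 10 (mod 37) since 26·10 = 260 ≡ 1, so λ ≡ 35.
  x = λ² - 33 - 22 = 1225 - 55 ≡ 23; y = λ·(33 - 23) - 36 ≡ 18. → (23, 18)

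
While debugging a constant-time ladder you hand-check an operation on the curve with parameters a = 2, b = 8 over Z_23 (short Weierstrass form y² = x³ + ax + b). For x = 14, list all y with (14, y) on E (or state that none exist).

none

x³ + 2x + 8 = 2780 ≡ 20 (mod 23).
20 is a non-residue mod 23; no y exists.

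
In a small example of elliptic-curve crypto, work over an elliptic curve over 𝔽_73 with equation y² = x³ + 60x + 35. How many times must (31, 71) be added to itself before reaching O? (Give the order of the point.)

11

2P: tangent at (31, 71): λ = (3·31² + 60)/(2·71) ≡ 23/69. 69⁻¹ ≡ 18 (mod 73) since 69·18 = 1242 ≡ 1, so λ ≡ 23·18 ≡ 49.
  x = λ² - 31 - 31 = 2401 - 62 ≡ 3; y = λ·(31 - 3) - 71 ≡ 60. → (3, 60)
3P: (3, 60) + (31, 71). λ = (71 - 60)/(31 - 3) ≡ 11/28 mod 73. 28⁻¹ ≡ 60 (mod 73), so λ ≡ 3.
  x = λ² - 3 - 31 = 9 - 34 ≡ 48; y = λ·(3 - 48) - 60 ≡ 24. → (48, 24)
4P: (48, 24) + (31, 71). λ = (71 - 24)/(31 - 48) ≡ 47/56 mod 73. 56⁻¹ ≡ 30 (mod 73) since 56·30 = 1680 ≡ 1, so λ ≡ 23.
  x = λ² - 48 - 31 = 529 - 79 ≡ 12; y = λ·(48 - 12) - 24 ≡ 1. → (12, 1)
5P: (12, 1) + (31, 71). λ = (71 - 1)/(31 - 12) ≡ 70/19 mod 73. 19⁻¹ ≡ 50 (mod 73), so λ ≡ 69.
  x = λ² - 12 - 31 = 4761 - 43 ≡ 46; y = λ·(12 - 46) - 1 ≡ 62. → (46, 62)
6P: (46, 62) + (31, 71). λ = (71 - 62)/(31 - 46) ≡ 9/58 mod 73. 58⁻¹ ≡ 34 (mod 73) since 58·34 = 1972 ≡ 1, so λ ≡ 14.
  x = λ² - 46 - 31 = 196 - 77 ≡ 46; y = λ·(46 - 46) - 62 ≡ 11. → (46, 11)
7P: (46, 11) + (31, 71). λ = (71 - 11)/(31 - 46) ≡ 60/58 mod 73. 58⁻¹ ≡ 34 (mod 73), so λ ≡ 69.
  x = λ² - 46 - 31 = 4761 - 77 ≡ 12; y = λ·(46 - 12) - 11 ≡ 72. → (12, 72)
8P: (12, 72) + (31, 71). λ = (71 - 72)/(31 - 12) ≡ 72/19 mod 73. 19⁻¹ ≡ 50 (mod 73), so λ ≡ 23.
  x = λ² - 12 - 31 = 529 - 43 ≡ 48; y = λ·(12 - 48) - 72 ≡ 49. → (48, 49)
9P: (48, 49) + (31, 71). λ = (71 - 49)/(31 - 48) ≡ 22/56 mod 73. 56⁻¹ ≡ 30 (mod 73), so λ ≡ 3.
  x = λ² - 48 - 31 = 9 - 79 ≡ 3; y = λ·(48 - 3) - 49 ≡ 13. → (3, 13)
10P: (3, 13) + (31, 71). λ = (71 - 13)/(31 - 3) ≡ 58/28 mod 73. 28⁻¹ ≡ 60 (mod 73), so λ ≡ 49.
  x = λ² - 3 - 31 = 2401 - 34 ≡ 31; y = λ·(3 - 31) - 13 ≡ 2. → (31, 2)
11P: (31, 2) + (31, 71): same x and y₁ ≡ -y₂, so the sum is O.
11P = O, so the order is 11.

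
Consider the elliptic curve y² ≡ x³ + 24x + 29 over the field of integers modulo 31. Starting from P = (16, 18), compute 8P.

Double-and-add on 8 = (1000)₂. Start with P = (16, 18) for the leading 1-bit.
double: tangent at (16, 18): λ = (3·16² + 24)/(2·18) ≡ 17/5. 5⁻¹ ≡ 25 (mod 31) since 5·25 = 125 ≡ 1, so λ ≡ 17·25 ≡ 22.
  x = λ² - 16 - 16 = 484 - 32 ≡ 18; y = λ·(16 - 18) - 18 ≡ 0. → (18, 0)
double: (18, 0) + (18, 0): same x and y₁ ≡ -y₂, so the sum is the point at infinity.
double: the point at infinity + the point at infinity = the point at infinity (identity).

O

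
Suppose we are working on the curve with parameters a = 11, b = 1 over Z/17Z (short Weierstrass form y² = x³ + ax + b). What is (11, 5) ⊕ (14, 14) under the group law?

(11, 5) + (14, 14). λ = (14 - 5)/(14 - 11) ≡ 9/3 mod 17. 3⁻¹ ≡ 6 (mod 17), so λ ≡ 3.
  x = λ² - 11 - 14 = 9 - 25 ≡ 1; y = λ·(11 - 1) - 5 ≡ 8. → (1, 8)

(1, 8)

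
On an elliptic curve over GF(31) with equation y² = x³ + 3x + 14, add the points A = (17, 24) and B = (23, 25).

(17, 24) + (23, 25). λ = (25 - 24)/(23 - 17) ≡ 1/6 mod 31. 6⁻¹ ≡ 26 (mod 31) since 6·26 = 156 ≡ 1, so λ ≡ 26.
  x = λ² - 17 - 23 = 676 - 40 ≡ 16; y = λ·(17 - 16) - 24 ≡ 2. → (16, 2)

(16, 2)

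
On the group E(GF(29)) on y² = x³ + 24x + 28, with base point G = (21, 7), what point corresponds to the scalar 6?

Repeated addition: build up to 6G.
2G: tangent at (21, 7): λ = (3·21² + 24)/(2·7) ≡ 13/14. 14⁻¹ ≡ 27 (mod 29), so λ ≡ 13·27 ≡ 3.
  x = λ² - 21 - 21 = 9 - 42 ≡ 25; y = λ·(21 - 25) - 7 ≡ 10. → (25, 10)
3G: (25, 10) + (21, 7). λ = (7 - 10)/(21 - 25) ≡ 26/25 mod 29. 25⁻¹ ≡ 7 (mod 29), so λ ≡ 8.
  x = λ² - 25 - 21 = 64 - 46 ≡ 18; y = λ·(25 - 18) - 10 ≡ 17. → (18, 17)
4G: (18, 17) + (21, 7). λ = (7 - 17)/(21 - 18) ≡ 19/3 mod 29. 3⁻¹ ≡ 10 (mod 29) since 3·10 = 30 ≡ 1, so λ ≡ 16.
  x = λ² - 18 - 21 = 256 - 39 ≡ 14; y = λ·(18 - 14) - 17 ≡ 18. → (14, 18)
5G: (14, 18) + (21, 7). λ = (7 - 18)/(21 - 14) ≡ 18/7 mod 29. 7⁻¹ ≡ 25 (mod 29) since 7·25 = 175 ≡ 1, so λ ≡ 15.
  x = λ² - 14 - 21 = 225 - 35 ≡ 16; y = λ·(14 - 16) - 18 ≡ 10. → (16, 10)
6G: (16, 10) + (21, 7). λ = (7 - 10)/(21 - 16) ≡ 26/5 mod 29. 5⁻¹ ≡ 6 (mod 29), so λ ≡ 11.
  x = λ² - 16 - 21 = 121 - 37 ≡ 26; y = λ·(16 - 26) - 10 ≡ 25. → (26, 25)

(26, 25)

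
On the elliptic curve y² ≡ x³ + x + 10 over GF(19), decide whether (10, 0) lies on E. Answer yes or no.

y² = 0² ≡ 0; x³ + 1x + 10 = 1020 ≡ 13 (mod 19). 0 ≠ 13.

no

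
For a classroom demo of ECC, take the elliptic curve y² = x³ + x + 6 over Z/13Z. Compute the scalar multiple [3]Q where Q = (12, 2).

(2, 4)

Repeated addition: build up to 3Q.
2Q: tangent at (12, 2): λ = (3·12² + 1)/(2·2) ≡ 4/4. 4⁻¹ ≡ 10 (mod 13), so λ ≡ 4·10 ≡ 1.
  x = λ² - 12 - 12 = 1 - 24 ≡ 3; y = λ·(12 - 3) - 2 ≡ 7. → (3, 7)
3Q: (3, 7) + (12, 2). λ = (2 - 7)/(12 - 3) ≡ 8/9 mod 13. 9⁻¹ ≡ 3 (mod 13) since 9·3 = 27 ≡ 1, so λ ≡ 11.
  x = λ² - 3 - 12 = 121 - 15 ≡ 2; y = λ·(3 - 2) - 7 ≡ 4. → (2, 4)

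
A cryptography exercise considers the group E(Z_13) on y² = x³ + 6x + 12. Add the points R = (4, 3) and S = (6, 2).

(4, 3) + (6, 2). λ = (2 - 3)/(6 - 4) ≡ 12/2 mod 13. 2⁻¹ ≡ 7 (mod 13) since 2·7 = 14 ≡ 1, so λ ≡ 6.
  x = λ² - 4 - 6 = 36 - 10 ≡ 0; y = λ·(4 - 0) - 3 ≡ 8. → (0, 8)

(0, 8)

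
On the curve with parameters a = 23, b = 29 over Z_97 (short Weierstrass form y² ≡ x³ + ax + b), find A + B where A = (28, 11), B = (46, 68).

(95, 84)

(28, 11) + (46, 68). λ = (68 - 11)/(46 - 28) ≡ 57/18 mod 97. 18⁻¹ ≡ 27 (mod 97), so λ ≡ 84.
  x = λ² - 28 - 46 = 7056 - 74 ≡ 95; y = λ·(28 - 95) - 11 ≡ 84. → (95, 84)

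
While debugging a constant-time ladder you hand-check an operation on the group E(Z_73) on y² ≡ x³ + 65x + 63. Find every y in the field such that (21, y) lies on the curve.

x³ + 65x + 63 = 10689 ≡ 31 (mod 73).
31 is a non-residue mod 73; no y exists.

none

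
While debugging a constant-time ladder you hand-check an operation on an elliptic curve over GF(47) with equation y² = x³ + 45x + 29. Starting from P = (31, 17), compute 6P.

(31, 30)

Double-and-add on 6 = (110)₂. Start with P = (31, 17) for the leading 1-bit.
double: tangent at (31, 17): λ = (3·31² + 45)/(2·17) ≡ 14/34. 34⁻¹ ≡ 18 (mod 47), so λ ≡ 14·18 ≡ 17.
  x = λ² - 31 - 31 = 289 - 62 ≡ 39; y = λ·(31 - 39) - 17 ≡ 35. → (39, 35)
add P: (39, 35) + (31, 17). λ = (17 - 35)/(31 - 39) ≡ 29/39 mod 47. 39⁻¹ ≡ 41 (mod 47) since 39·41 = 1599 ≡ 1, so λ ≡ 14.
  x = λ² - 39 - 31 = 196 - 70 ≡ 32; y = λ·(39 - 32) - 35 ≡ 16. → (32, 16)
double: tangent at (32, 16): λ = (3·32² + 45)/(2·16) ≡ 15/32. 32⁻¹ ≡ 25 (mod 47) since 32·25 = 800 ≡ 1, so λ ≡ 15·25 ≡ 46.
  x = λ² - 32 - 32 = 2116 - 64 ≡ 31; y = λ·(32 - 31) - 16 ≡ 30. → (31, 30)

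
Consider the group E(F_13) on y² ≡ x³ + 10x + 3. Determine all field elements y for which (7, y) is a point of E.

x³ + 10x + 3 = 416 ≡ 0 (mod 13).
Only y = 0 satisfies y² ≡ 0.

0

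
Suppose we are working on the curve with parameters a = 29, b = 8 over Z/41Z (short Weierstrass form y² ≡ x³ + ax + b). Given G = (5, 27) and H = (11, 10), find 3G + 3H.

First 3G:
Repeated addition: build up to 3G.
2G: tangent at (5, 27): λ = (3·5² + 29)/(2·27) ≡ 22/13. 13⁻¹ ≡ 19 (mod 41), so λ ≡ 22·19 ≡ 8.
  x = λ² - 5 - 5 = 64 - 10 ≡ 13; y = λ·(5 - 13) - 27 ≡ 32. → (13, 32)
3G: (13, 32) + (5, 27). λ = (27 - 32)/(5 - 13) ≡ 36/33 mod 41. 33⁻¹ ≡ 5 (mod 41), so λ ≡ 16.
  x = λ² - 13 - 5 = 256 - 18 ≡ 33; y = λ·(13 - 33) - 32 ≡ 17. → (33, 17)
3G = (33, 17).
Next 3H:
Repeated addition: build up to 3H.
2H: tangent at (11, 10): λ = (3·11² + 29)/(2·10) ≡ 23/20. 20⁻¹ ≡ 39 (mod 41) since 20·39 = 780 ≡ 1, so λ ≡ 23·39 ≡ 36.
  x = λ² - 11 - 11 = 1296 - 22 ≡ 3; y = λ·(11 - 3) - 10 ≡ 32. → (3, 32)
3H: (3, 32) + (11, 10). λ = (10 - 32)/(11 - 3) ≡ 19/8 mod 41. 8⁻¹ ≡ 36 (mod 41), so λ ≡ 28.
  x = λ² - 3 - 11 = 784 - 14 ≡ 32; y = λ·(3 - 32) - 32 ≡ 17. → (32, 17)
3H = (32, 17).
Finally 3G + 3H:
(33, 17) + (32, 17). λ = (17 - 17)/(32 - 33) ≡ 0/40 mod 41. 40⁻¹ ≡ 40 (mod 41), so λ ≡ 0.
  x = λ² - 33 - 32 = 0 - 65 ≡ 17; y = λ·(33 - 17) - 17 ≡ 24. → (17, 24)

(17, 24)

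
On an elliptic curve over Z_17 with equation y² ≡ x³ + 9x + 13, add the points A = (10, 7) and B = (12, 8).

(8, 11)

(10, 7) + (12, 8). λ = (8 - 7)/(12 - 10) ≡ 1/2 mod 17. 2⁻¹ ≡ 9 (mod 17), so λ ≡ 9.
  x = λ² - 10 - 12 = 81 - 22 ≡ 8; y = λ·(10 - 8) - 7 ≡ 11. → (8, 11)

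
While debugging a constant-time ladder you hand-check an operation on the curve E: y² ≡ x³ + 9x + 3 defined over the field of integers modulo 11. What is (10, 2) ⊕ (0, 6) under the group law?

(6, 3)

(10, 2) + (0, 6). λ = (6 - 2)/(0 - 10) ≡ 4/1 mod 11. 1⁻¹ ≡ 1 (mod 11), so λ ≡ 4.
  x = λ² - 10 - 0 = 16 - 10 ≡ 6; y = λ·(10 - 6) - 2 ≡ 3. → (6, 3)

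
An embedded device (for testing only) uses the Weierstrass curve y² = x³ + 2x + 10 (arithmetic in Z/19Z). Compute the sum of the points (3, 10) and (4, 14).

(3, 10) + (4, 14). λ = (14 - 10)/(4 - 3) ≡ 4/1 mod 19. 1⁻¹ ≡ 1 (mod 19) since 1·1 = 1 ≡ 1, so λ ≡ 4.
  x = λ² - 3 - 4 = 16 - 7 ≡ 9; y = λ·(3 - 9) - 10 ≡ 4. → (9, 4)

(9, 4)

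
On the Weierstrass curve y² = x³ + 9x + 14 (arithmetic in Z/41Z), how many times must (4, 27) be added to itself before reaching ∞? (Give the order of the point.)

2P: tangent at (4, 27): λ = (3·4² + 9)/(2·27) ≡ 16/13. 13⁻¹ ≡ 19 (mod 41) since 13·19 = 247 ≡ 1, so λ ≡ 16·19 ≡ 17.
  x = λ² - 4 - 4 = 289 - 8 ≡ 35; y = λ·(4 - 35) - 27 ≡ 20. → (35, 20)
3P: (35, 20) + (4, 27). λ = (27 - 20)/(4 - 35) ≡ 7/10 mod 41. 10⁻¹ ≡ 37 (mod 41), so λ ≡ 13.
  x = λ² - 35 - 4 = 169 - 39 ≡ 7; y = λ·(35 - 7) - 20 ≡ 16. → (7, 16)
4P: (7, 16) + (4, 27). λ = (27 - 16)/(4 - 7) ≡ 11/38 mod 41. 38⁻¹ ≡ 27 (mod 41) since 38·27 = 1026 ≡ 1, so λ ≡ 10.
  x = λ² - 7 - 4 = 100 - 11 ≡ 7; y = λ·(7 - 7) - 16 ≡ 25. → (7, 25)
5P: (7, 25) + (4, 27). λ = (27 - 25)/(4 - 7) ≡ 2/38 mod 41. 38⁻¹ ≡ 27 (mod 41), so λ ≡ 13.
  x = λ² - 7 - 4 = 169 - 11 ≡ 35; y = λ·(7 - 35) - 25 ≡ 21. → (35, 21)
6P: (35, 21) + (4, 27). λ = (27 - 21)/(4 - 35) ≡ 6/10 mod 41. 10⁻¹ ≡ 37 (mod 41), so λ ≡ 17.
  x = λ² - 35 - 4 = 289 - 39 ≡ 4; y = λ·(35 - 4) - 21 ≡ 14. → (4, 14)
7P: (4, 14) + (4, 27): same x and y₁ ≡ -y₂, so the sum is ∞.
7P = ∞, so the order is 7.

7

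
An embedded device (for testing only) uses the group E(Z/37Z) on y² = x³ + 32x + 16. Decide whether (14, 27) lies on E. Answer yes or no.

y² = 27² ≡ 26; x³ + 32x + 16 = 3208 ≡ 26 (mod 37). 26 = 26.

yes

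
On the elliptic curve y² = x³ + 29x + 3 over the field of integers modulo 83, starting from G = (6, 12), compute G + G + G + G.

(2, 22)

Double-and-add on 4 = (100)₂. Start with G = (6, 12) for the leading 1-bit.
double: tangent at (6, 12): λ = (3·6² + 29)/(2·12) ≡ 54/24. 24⁻¹ ≡ 45 (mod 83), so λ ≡ 54·45 ≡ 23.
  x = λ² - 6 - 6 = 529 - 12 ≡ 19; y = λ·(6 - 19) - 12 ≡ 21. → (19, 21)
double: tangent at (19, 21): λ = (3·19² + 29)/(2·21) ≡ 33/42. 42⁻¹ ≡ 2 (mod 83), so λ ≡ 33·2 ≡ 66.
  x = λ² - 19 - 19 = 4356 - 38 ≡ 2; y = λ·(19 - 2) - 21 ≡ 22. → (2, 22)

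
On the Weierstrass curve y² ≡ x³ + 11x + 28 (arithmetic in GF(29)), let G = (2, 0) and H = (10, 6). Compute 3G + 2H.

First 3G:
Repeated addition: build up to 3G.
2G: (2, 0) + (2, 0): same x and y₁ ≡ -y₂, so the sum is O.
3G: O + (2, 0) = (2, 0) (identity).
3G = (2, 0).
Next 2H:
Repeated addition: build up to 2H.
2H: tangent at (10, 6): λ = (3·10² + 11)/(2·6) ≡ 21/12. 12⁻¹ ≡ 17 (mod 29), so λ ≡ 21·17 ≡ 9.
  x = λ² - 10 - 10 = 81 - 20 ≡ 3; y = λ·(10 - 3) - 6 ≡ 28. → (3, 28)
2H = (3, 28).
Finally 3G + 2H:
(2, 0) + (3, 28). λ = (28 - 0)/(3 - 2) ≡ 28/1 mod 29. 1⁻¹ ≡ 1 (mod 29) since 1·1 = 1 ≡ 1, so λ ≡ 28.
  x = λ² - 2 - 3 = 784 - 5 ≡ 25; y = λ·(2 - 25) - 0 ≡ 23. → (25, 23)

(25, 23)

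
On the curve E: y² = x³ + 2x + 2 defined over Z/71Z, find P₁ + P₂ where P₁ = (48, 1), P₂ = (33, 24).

(40, 53)

(48, 1) + (33, 24). λ = (24 - 1)/(33 - 48) ≡ 23/56 mod 71. 56⁻¹ ≡ 52 (mod 71), so λ ≡ 60.
  x = λ² - 48 - 33 = 3600 - 81 ≡ 40; y = λ·(48 - 40) - 1 ≡ 53. → (40, 53)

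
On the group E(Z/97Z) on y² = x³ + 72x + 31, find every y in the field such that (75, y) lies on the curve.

x³ + 72x + 31 = 427306 ≡ 21 (mod 97).
21 is a non-residue mod 97; no y exists.

none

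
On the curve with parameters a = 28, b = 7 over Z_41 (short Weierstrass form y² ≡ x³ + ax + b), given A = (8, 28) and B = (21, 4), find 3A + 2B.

First 3A:
Repeated addition: build up to 3A.
2A: tangent at (8, 28): λ = (3·8² + 28)/(2·28) ≡ 15/15. 15⁻¹ ≡ 11 (mod 41) since 15·11 = 165 ≡ 1, so λ ≡ 15·11 ≡ 1.
  x = λ² - 8 - 8 = 1 - 16 ≡ 26; y = λ·(8 - 26) - 28 ≡ 36. → (26, 36)
3A: (26, 36) + (8, 28). λ = (28 - 36)/(8 - 26) ≡ 33/23 mod 41. 23⁻¹ ≡ 25 (mod 41), so λ ≡ 5.
  x = λ² - 26 - 8 = 25 - 34 ≡ 32; y = λ·(26 - 32) - 36 ≡ 16. → (32, 16)
3A = (32, 16).
Next 2B:
Repeated addition: build up to 2B.
2B: tangent at (21, 4): λ = (3·21² + 28)/(2·4) ≡ 39/8. 8⁻¹ ≡ 36 (mod 41), so λ ≡ 39·36 ≡ 10.
  x = λ² - 21 - 21 = 100 - 42 ≡ 17; y = λ·(21 - 17) - 4 ≡ 36. → (17, 36)
2B = (17, 36).
Finally 3A + 2B:
(32, 16) + (17, 36). λ = (36 - 16)/(17 - 32) ≡ 20/26 mod 41. 26⁻¹ ≡ 30 (mod 41) since 26·30 = 780 ≡ 1, so λ ≡ 26.
  x = λ² - 32 - 17 = 676 - 49 ≡ 12; y = λ·(32 - 12) - 16 ≡ 12. → (12, 12)

(12, 12)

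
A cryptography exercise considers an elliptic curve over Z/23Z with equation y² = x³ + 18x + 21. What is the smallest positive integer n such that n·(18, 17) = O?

10

2P: tangent at (18, 17): λ = (3·18² + 18)/(2·17) ≡ 1/11. 11⁻¹ ≡ 21 (mod 23), so λ ≡ 1·21 ≡ 21.
  x = λ² - 18 - 18 = 441 - 36 ≡ 14; y = λ·(18 - 14) - 17 ≡ 21. → (14, 21)
3P: (14, 21) + (18, 17). λ = (17 - 21)/(18 - 14) ≡ 19/4 mod 23. 4⁻¹ ≡ 6 (mod 23) since 4·6 = 24 ≡ 1, so λ ≡ 22.
  x = λ² - 14 - 18 = 484 - 32 ≡ 15; y = λ·(14 - 15) - 21 ≡ 3. → (15, 3)
4P: (15, 3) + (18, 17). λ = (17 - 3)/(18 - 15) ≡ 14/3 mod 23. 3⁻¹ ≡ 8 (mod 23), so λ ≡ 20.
  x = λ² - 15 - 18 = 400 - 33 ≡ 22; y = λ·(15 - 22) - 3 ≡ 18. → (22, 18)
5P: (22, 18) + (18, 17). λ = (17 - 18)/(18 - 22) ≡ 22/19 mod 23. 19⁻¹ ≡ 17 (mod 23), so λ ≡ 6.
  x = λ² - 22 - 18 = 36 - 40 ≡ 19; y = λ·(22 - 19) - 18 ≡ 0. → (19, 0)
6P: (19, 0) + (18, 17). λ = (17 - 0)/(18 - 19) ≡ 17/22 mod 23. 22⁻¹ ≡ 22 (mod 23), so λ ≡ 6.
  x = λ² - 19 - 18 = 36 - 37 ≡ 22; y = λ·(19 - 22) - 0 ≡ 5. → (22, 5)
7P: (22, 5) + (18, 17). λ = (17 - 5)/(18 - 22) ≡ 12/19 mod 23. 19⁻¹ ≡ 17 (mod 23), so λ ≡ 20.
  x = λ² - 22 - 18 = 400 - 40 ≡ 15; y = λ·(22 - 15) - 5 ≡ 20. → (15, 20)
8P: (15, 20) + (18, 17). λ = (17 - 20)/(18 - 15) ≡ 20/3 mod 23. 3⁻¹ ≡ 8 (mod 23), so λ ≡ 22.
  x = λ² - 15 - 18 = 484 - 33 ≡ 14; y = λ·(15 - 14) - 20 ≡ 2. → (14, 2)
9P: (14, 2) + (18, 17). λ = (17 - 2)/(18 - 14) ≡ 15/4 mod 23. 4⁻¹ ≡ 6 (mod 23) since 4·6 = 24 ≡ 1, so λ ≡ 21.
  x = λ² - 14 - 18 = 441 - 32 ≡ 18; y = λ·(14 - 18) - 2 ≡ 6. → (18, 6)
10P: (18, 6) + (18, 17): same x and y₁ ≡ -y₂, so the sum is O.
10P = O, so the order is 10.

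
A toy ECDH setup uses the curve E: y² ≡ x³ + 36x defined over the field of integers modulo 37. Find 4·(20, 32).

Write G = (20, 32).
Double-and-add on 4 = (100)₂. Start with G = (20, 32) for the leading 1-bit.
double: tangent at (20, 32): λ = (3·20² + 36)/(2·32) ≡ 15/27. 27⁻¹ ≡ 11 (mod 37), so λ ≡ 15·11 ≡ 17.
  x = λ² - 20 - 20 = 289 - 40 ≡ 27; y = λ·(20 - 27) - 32 ≡ 34. → (27, 34)
double: tangent at (27, 34): λ = (3·27² + 36)/(2·34) ≡ 3/31. 31⁻¹ ≡ 6 (mod 37), so λ ≡ 3·6 ≡ 18.
  x = λ² - 27 - 27 = 324 - 54 ≡ 11; y = λ·(27 - 11) - 34 ≡ 32. → (11, 32)

(11, 32)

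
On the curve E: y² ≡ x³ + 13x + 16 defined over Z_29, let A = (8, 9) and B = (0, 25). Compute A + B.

(25, 25)

(8, 9) + (0, 25). λ = (25 - 9)/(0 - 8) ≡ 16/21 mod 29. 21⁻¹ ≡ 18 (mod 29) since 21·18 = 378 ≡ 1, so λ ≡ 27.
  x = λ² - 8 - 0 = 729 - 8 ≡ 25; y = λ·(8 - 25) - 9 ≡ 25. → (25, 25)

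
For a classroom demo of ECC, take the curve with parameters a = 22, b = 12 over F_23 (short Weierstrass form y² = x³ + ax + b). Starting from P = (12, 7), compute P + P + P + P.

(21, 11)

Double-and-add on 4 = (100)₂. Start with P = (12, 7) for the leading 1-bit.
double: tangent at (12, 7): λ = (3·12² + 22)/(2·7) ≡ 17/14. 14⁻¹ ≡ 5 (mod 23), so λ ≡ 17·5 ≡ 16.
  x = λ² - 12 - 12 = 256 - 24 ≡ 2; y = λ·(12 - 2) - 7 ≡ 15. → (2, 15)
double: tangent at (2, 15): λ = (3·2² + 22)/(2·15) ≡ 11/7. 7⁻¹ ≡ 10 (mod 23) since 7·10 = 70 ≡ 1, so λ ≡ 11·10 ≡ 18.
  x = λ² - 2 - 2 = 324 - 4 ≡ 21; y = λ·(2 - 21) - 15 ≡ 11. → (21, 11)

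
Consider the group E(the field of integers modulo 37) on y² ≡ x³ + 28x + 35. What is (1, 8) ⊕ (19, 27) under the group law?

(1, 8) + (19, 27). λ = (27 - 8)/(19 - 1) ≡ 19/18 mod 37. 18⁻¹ ≡ 35 (mod 37), so λ ≡ 36.
  x = λ² - 1 - 19 = 1296 - 20 ≡ 18; y = λ·(1 - 18) - 8 ≡ 9. → (18, 9)

(18, 9)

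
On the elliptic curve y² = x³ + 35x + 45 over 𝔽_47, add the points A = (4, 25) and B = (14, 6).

(3, 6)

(4, 25) + (14, 6). λ = (6 - 25)/(14 - 4) ≡ 28/10 mod 47. 10⁻¹ ≡ 33 (mod 47) since 10·33 = 330 ≡ 1, so λ ≡ 31.
  x = λ² - 4 - 14 = 961 - 18 ≡ 3; y = λ·(4 - 3) - 25 ≡ 6. → (3, 6)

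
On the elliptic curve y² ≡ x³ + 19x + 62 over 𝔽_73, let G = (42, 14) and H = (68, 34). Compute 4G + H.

First 4G:
Double-and-add on 4 = (100)₂. Start with G = (42, 14) for the leading 1-bit.
double: tangent at (42, 14): λ = (3·42² + 19)/(2·14) ≡ 55/28. 28⁻¹ ≡ 60 (mod 73), so λ ≡ 55·60 ≡ 15.
  x = λ² - 42 - 42 = 225 - 84 ≡ 68; y = λ·(42 - 68) - 14 ≡ 34. → (68, 34)
double: tangent at (68, 34): λ = (3·68² + 19)/(2·34) ≡ 21/68. 68⁻¹ ≡ 29 (mod 73), so λ ≡ 21·29 ≡ 25.
  x = λ² - 68 - 68 = 625 - 136 ≡ 51; y = λ·(68 - 51) - 34 ≡ 26. → (51, 26)
4G = (51, 26).
Finally 4G + H:
(51, 26) + (68, 34). λ = (34 - 26)/(68 - 51) ≡ 8/17 mod 73. 17⁻¹ ≡ 43 (mod 73), so λ ≡ 52.
  x = λ² - 51 - 68 = 2704 - 119 ≡ 30; y = λ·(51 - 30) - 26 ≡ 44. → (30, 44)

(30, 44)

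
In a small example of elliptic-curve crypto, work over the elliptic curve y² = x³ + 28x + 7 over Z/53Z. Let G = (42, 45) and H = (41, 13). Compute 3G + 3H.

First 3G:
Repeated addition: build up to 3G.
2G: tangent at (42, 45): λ = (3·42² + 28)/(2·45) ≡ 20/37. 37⁻¹ ≡ 43 (mod 53), so λ ≡ 20·43 ≡ 12.
  x = λ² - 42 - 42 = 144 - 84 ≡ 7; y = λ·(42 - 7) - 45 ≡ 4. → (7, 4)
3G: (7, 4) + (42, 45). λ = (45 - 4)/(42 - 7) ≡ 41/35 mod 53. 35⁻¹ ≡ 50 (mod 53) since 35·50 = 1750 ≡ 1, so λ ≡ 36.
  x = λ² - 7 - 42 = 1296 - 49 ≡ 28; y = λ·(7 - 28) - 4 ≡ 35. → (28, 35)
3G = (28, 35).
Next 3H:
Repeated addition: build up to 3H.
2H: tangent at (41, 13): λ = (3·41² + 28)/(2·13) ≡ 36/26. 26⁻¹ ≡ 51 (mod 53), so λ ≡ 36·51 ≡ 34.
  x = λ² - 41 - 41 = 1156 - 82 ≡ 14; y = λ·(41 - 14) - 13 ≡ 4. → (14, 4)
3H: (14, 4) + (41, 13). λ = (13 - 4)/(41 - 14) ≡ 9/27 mod 53. 27⁻¹ ≡ 2 (mod 53) since 27·2 = 54 ≡ 1, so λ ≡ 18.
  x = λ² - 14 - 41 = 324 - 55 ≡ 4; y = λ·(14 - 4) - 4 ≡ 17. → (4, 17)
3H = (4, 17).
Finally 3G + 3H:
(28, 35) + (4, 17). λ = (17 - 35)/(4 - 28) ≡ 35/29 mod 53. 29⁻¹ ≡ 11 (mod 53), so λ ≡ 14.
  x = λ² - 28 - 4 = 196 - 32 ≡ 5; y = λ·(28 - 5) - 35 ≡ 22. → (5, 22)

(5, 22)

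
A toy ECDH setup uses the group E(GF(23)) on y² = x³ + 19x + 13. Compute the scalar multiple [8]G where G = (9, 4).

(11, 14)

Repeated addition: build up to 8G.
2G: tangent at (9, 4): λ = (3·9² + 19)/(2·4) ≡ 9/8. 8⁻¹ ≡ 3 (mod 23), so λ ≡ 9·3 ≡ 4.
  x = λ² - 9 - 9 = 16 - 18 ≡ 21; y = λ·(9 - 21) - 4 ≡ 17. → (21, 17)
3G: (21, 17) + (9, 4). λ = (4 - 17)/(9 - 21) ≡ 10/11 mod 23. 11⁻¹ ≡ 21 (mod 23) since 11·21 = 231 ≡ 1, so λ ≡ 3.
  x = λ² - 21 - 9 = 9 - 30 ≡ 2; y = λ·(21 - 2) - 17 ≡ 17. → (2, 17)
4G: (2, 17) + (9, 4). λ = (4 - 17)/(9 - 2) ≡ 10/7 mod 23. 7⁻¹ ≡ 10 (mod 23), so λ ≡ 8.
  x = λ² - 2 - 9 = 64 - 11 ≡ 7; y = λ·(2 - 7) - 17 ≡ 12. → (7, 12)
5G: (7, 12) + (9, 4). λ = (4 - 12)/(9 - 7) ≡ 15/2 mod 23. 2⁻¹ ≡ 12 (mod 23) since 2·12 = 24 ≡ 1, so λ ≡ 19.
  x = λ² - 7 - 9 = 361 - 16 ≡ 0; y = λ·(7 - 0) - 12 ≡ 6. → (0, 6)
6G: (0, 6) + (9, 4). λ = (4 - 6)/(9 - 0) ≡ 21/9 mod 23. 9⁻¹ ≡ 18 (mod 23), so λ ≡ 10.
  x = λ² - 0 - 9 = 100 - 9 ≡ 22; y = λ·(0 - 22) - 6 ≡ 4. → (22, 4)
7G: (22, 4) + (9, 4). λ = (4 - 4)/(9 - 22) ≡ 0/10 mod 23. 10⁻¹ ≡ 7 (mod 23) since 10·7 = 70 ≡ 1, so λ ≡ 0.
  x = λ² - 22 - 9 = 0 - 31 ≡ 15; y = λ·(22 - 15) - 4 ≡ 19. → (15, 19)
8G: (15, 19) + (9, 4). λ = (4 - 19)/(9 - 15) ≡ 8/17 mod 23. 17⁻¹ ≡ 19 (mod 23) since 17·19 = 323 ≡ 1, so λ ≡ 14.
  x = λ² - 15 - 9 = 196 - 24 ≡ 11; y = λ·(15 - 11) - 19 ≡ 14. → (11, 14)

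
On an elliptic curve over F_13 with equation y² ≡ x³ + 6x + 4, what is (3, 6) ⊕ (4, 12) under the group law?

(3, 7)

(3, 6) + (4, 12). λ = (12 - 6)/(4 - 3) ≡ 6/1 mod 13. 1⁻¹ ≡ 1 (mod 13) since 1·1 = 1 ≡ 1, so λ ≡ 6.
  x = λ² - 3 - 4 = 36 - 7 ≡ 3; y = λ·(3 - 3) - 6 ≡ 7. → (3, 7)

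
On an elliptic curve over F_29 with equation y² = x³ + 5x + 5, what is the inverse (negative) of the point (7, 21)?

-(7, 21) = (7, -21 mod 29) = (7, 8).

(7, 8)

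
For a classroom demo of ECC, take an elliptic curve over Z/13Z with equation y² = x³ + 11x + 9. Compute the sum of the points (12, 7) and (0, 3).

(4, 0)

(12, 7) + (0, 3). λ = (3 - 7)/(0 - 12) ≡ 9/1 mod 13. 1⁻¹ ≡ 1 (mod 13) since 1·1 = 1 ≡ 1, so λ ≡ 9.
  x = λ² - 12 - 0 = 81 - 12 ≡ 4; y = λ·(12 - 4) - 7 ≡ 0. → (4, 0)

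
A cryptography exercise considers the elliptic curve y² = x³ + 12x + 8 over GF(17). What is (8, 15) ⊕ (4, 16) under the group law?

(8, 15) + (4, 16). λ = (16 - 15)/(4 - 8) ≡ 1/13 mod 17. 13⁻¹ ≡ 4 (mod 17), so λ ≡ 4.
  x = λ² - 8 - 4 = 16 - 12 ≡ 4; y = λ·(8 - 4) - 15 ≡ 1. → (4, 1)

(4, 1)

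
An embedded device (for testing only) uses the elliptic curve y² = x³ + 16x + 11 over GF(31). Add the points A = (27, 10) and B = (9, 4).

(2, 19)

(27, 10) + (9, 4). λ = (4 - 10)/(9 - 27) ≡ 25/13 mod 31. 13⁻¹ ≡ 12 (mod 31) since 13·12 = 156 ≡ 1, so λ ≡ 21.
  x = λ² - 27 - 9 = 441 - 36 ≡ 2; y = λ·(27 - 2) - 10 ≡ 19. → (2, 19)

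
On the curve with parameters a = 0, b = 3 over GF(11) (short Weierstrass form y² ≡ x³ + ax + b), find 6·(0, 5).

O

Write Q = (0, 5).
Repeated addition: build up to 6Q.
2Q: tangent at (0, 5): λ = (3·0² + 0)/(2·5) ≡ 0/10. 10⁻¹ ≡ 10 (mod 11) since 10·10 = 100 ≡ 1, so λ ≡ 0·10 ≡ 0.
  x = λ² - 0 - 0 = 0 - 0 ≡ 0; y = λ·(0 - 0) - 5 ≡ 6. → (0, 6)
3Q: (0, 6) + (0, 5): same x and y₁ ≡ -y₂, so the sum is O.
4Q: O + (0, 5) = (0, 5) (identity).
5Q: tangent at (0, 5): λ = (3·0² + 0)/(2·5) ≡ 0/10. 10⁻¹ ≡ 10 (mod 11) since 10·10 = 100 ≡ 1, so λ ≡ 0·10 ≡ 0.
  x = λ² - 0 - 0 = 0 - 0 ≡ 0; y = λ·(0 - 0) - 5 ≡ 6. → (0, 6)
6Q: (0, 6) + (0, 5): same x and y₁ ≡ -y₂, so the sum is O.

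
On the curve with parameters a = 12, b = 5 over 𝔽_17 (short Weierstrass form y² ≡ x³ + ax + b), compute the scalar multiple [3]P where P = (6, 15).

(9, 3)

Repeated addition: build up to 3P.
2P: tangent at (6, 15): λ = (3·6² + 12)/(2·15) ≡ 1/13. 13⁻¹ ≡ 4 (mod 17), so λ ≡ 1·4 ≡ 4.
  x = λ² - 6 - 6 = 16 - 12 ≡ 4; y = λ·(6 - 4) - 15 ≡ 10. → (4, 10)
3P: (4, 10) + (6, 15). λ = (15 - 10)/(6 - 4) ≡ 5/2 mod 17. 2⁻¹ ≡ 9 (mod 17) since 2·9 = 18 ≡ 1, so λ ≡ 11.
  x = λ² - 4 - 6 = 121 - 10 ≡ 9; y = λ·(4 - 9) - 10 ≡ 3. → (9, 3)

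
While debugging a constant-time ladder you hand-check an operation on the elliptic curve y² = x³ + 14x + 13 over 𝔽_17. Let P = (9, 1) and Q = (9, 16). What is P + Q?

O

The two points share x = 9 and their y-coordinates satisfy 1 + 16 ≡ 0 (mod 17), so they are inverses. Their sum is O.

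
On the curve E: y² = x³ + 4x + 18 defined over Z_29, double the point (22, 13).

(18, 8)

tangent at (22, 13): λ = (3·22² + 4)/(2·13) ≡ 6/26. 26⁻¹ ≡ 19 (mod 29) since 26·19 = 494 ≡ 1, so λ ≡ 6·19 ≡ 27.
  x = λ² - 22 - 22 = 729 - 44 ≡ 18; y = λ·(22 - 18) - 13 ≡ 8. → (18, 8)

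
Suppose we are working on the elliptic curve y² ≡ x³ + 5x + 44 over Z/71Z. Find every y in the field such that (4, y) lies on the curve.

25, 46

x³ + 5x + 44 = 128 ≡ 57 (mod 71).
Square roots of 57 mod 71: 25 and 46 (since 25² = 625 ≡ 57).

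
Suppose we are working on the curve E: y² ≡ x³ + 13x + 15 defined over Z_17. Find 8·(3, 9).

Write G = (3, 9).
Double-and-add on 8 = (1000)₂. Start with G = (3, 9) for the leading 1-bit.
double: tangent at (3, 9): λ = (3·3² + 13)/(2·9) ≡ 6/1. 1⁻¹ ≡ 1 (mod 17) since 1·1 = 1 ≡ 1, so λ ≡ 6·1 ≡ 6.
  x = λ² - 3 - 3 = 36 - 6 ≡ 13; y = λ·(3 - 13) - 9 ≡ 16. → (13, 16)
double: tangent at (13, 16): λ = (3·13² + 13)/(2·16) ≡ 10/15. 15⁻¹ ≡ 8 (mod 17), so λ ≡ 10·8 ≡ 12.
  x = λ² - 13 - 13 = 144 - 26 ≡ 16; y = λ·(13 - 16) - 16 ≡ 16. → (16, 16)
double: tangent at (16, 16): λ = (3·16² + 13)/(2·16) ≡ 16/15. 15⁻¹ ≡ 8 (mod 17), so λ ≡ 16·8 ≡ 9.
  x = λ² - 16 - 16 = 81 - 32 ≡ 15; y = λ·(16 - 15) - 16 ≡ 10. → (15, 10)

(15, 10)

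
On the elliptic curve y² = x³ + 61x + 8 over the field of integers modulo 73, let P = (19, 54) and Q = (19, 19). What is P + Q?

O

The two points share x = 19 and their y-coordinates satisfy 54 + 19 ≡ 0 (mod 73), so they are inverses. Their sum is O.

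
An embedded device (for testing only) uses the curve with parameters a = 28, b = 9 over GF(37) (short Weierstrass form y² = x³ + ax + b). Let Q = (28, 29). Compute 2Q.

(7, 20)

tangent at (28, 29): λ = (3·28² + 28)/(2·29) ≡ 12/21. 21⁻¹ ≡ 30 (mod 37), so λ ≡ 12·30 ≡ 27.
  x = λ² - 28 - 28 = 729 - 56 ≡ 7; y = λ·(28 - 7) - 29 ≡ 20. → (7, 20)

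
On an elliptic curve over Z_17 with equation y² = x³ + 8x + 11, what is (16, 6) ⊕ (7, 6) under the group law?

(16, 6) + (7, 6). λ = (6 - 6)/(7 - 16) ≡ 0/8 mod 17. 8⁻¹ ≡ 15 (mod 17), so λ ≡ 0.
  x = λ² - 16 - 7 = 0 - 23 ≡ 11; y = λ·(16 - 11) - 6 ≡ 11. → (11, 11)

(11, 11)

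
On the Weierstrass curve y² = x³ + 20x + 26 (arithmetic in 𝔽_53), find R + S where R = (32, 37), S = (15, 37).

(32, 37) + (15, 37). λ = (37 - 37)/(15 - 32) ≡ 0/36 mod 53. 36⁻¹ ≡ 28 (mod 53) since 36·28 = 1008 ≡ 1, so λ ≡ 0.
  x = λ² - 32 - 15 = 0 - 47 ≡ 6; y = λ·(32 - 6) - 37 ≡ 16. → (6, 16)

(6, 16)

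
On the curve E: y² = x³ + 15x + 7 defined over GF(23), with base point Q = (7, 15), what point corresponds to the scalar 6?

Repeated addition: build up to 6Q.
2Q: tangent at (7, 15): λ = (3·7² + 15)/(2·15) ≡ 1/7. 7⁻¹ ≡ 10 (mod 23) since 7·10 = 70 ≡ 1, so λ ≡ 1·10 ≡ 10.
  x = λ² - 7 - 7 = 100 - 14 ≡ 17; y = λ·(7 - 17) - 15 ≡ 0. → (17, 0)
3Q: (17, 0) + (7, 15). λ = (15 - 0)/(7 - 17) ≡ 15/13 mod 23. 13⁻¹ ≡ 16 (mod 23) since 13·16 = 208 ≡ 1, so λ ≡ 10.
  x = λ² - 17 - 7 = 100 - 24 ≡ 7; y = λ·(17 - 7) - 0 ≡ 8. → (7, 8)
4Q: (7, 8) + (7, 15): same x and y₁ ≡ -y₂, so the sum is 𝒪.
5Q: 𝒪 + (7, 15) = (7, 15) (identity).
6Q: tangent at (7, 15): λ = (3·7² + 15)/(2·15) ≡ 1/7. 7⁻¹ ≡ 10 (mod 23), so λ ≡ 1·10 ≡ 10.
  x = λ² - 7 - 7 = 100 - 14 ≡ 17; y = λ·(7 - 17) - 15 ≡ 0. → (17, 0)

(17, 0)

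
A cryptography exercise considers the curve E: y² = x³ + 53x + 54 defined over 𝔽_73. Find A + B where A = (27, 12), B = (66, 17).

(27, 12) + (66, 17). λ = (17 - 12)/(66 - 27) ≡ 5/39 mod 73. 39⁻¹ ≡ 15 (mod 73), so λ ≡ 2.
  x = λ² - 27 - 66 = 4 - 93 ≡ 57; y = λ·(27 - 57) - 12 ≡ 1. → (57, 1)

(57, 1)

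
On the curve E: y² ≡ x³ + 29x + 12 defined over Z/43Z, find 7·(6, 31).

(20, 32)

Write G = (6, 31).
Repeated addition: build up to 7G.
2G: tangent at (6, 31): λ = (3·6² + 29)/(2·31) ≡ 8/19. 19⁻¹ ≡ 34 (mod 43) since 19·34 = 646 ≡ 1, so λ ≡ 8·34 ≡ 14.
  x = λ² - 6 - 6 = 196 - 12 ≡ 12; y = λ·(6 - 12) - 31 ≡ 14. → (12, 14)
3G: (12, 14) + (6, 31). λ = (31 - 14)/(6 - 12) ≡ 17/37 mod 43. 37⁻¹ ≡ 7 (mod 43), so λ ≡ 33.
  x = λ² - 12 - 6 = 1089 - 18 ≡ 39; y = λ·(12 - 39) - 14 ≡ 41. → (39, 41)
4G: (39, 41) + (6, 31). λ = (31 - 41)/(6 - 39) ≡ 33/10 mod 43. 10⁻¹ ≡ 13 (mod 43) since 10·13 = 130 ≡ 1, so λ ≡ 42.
  x = λ² - 39 - 6 = 1764 - 45 ≡ 42; y = λ·(39 - 42) - 41 ≡ 5. → (42, 5)
5G: (42, 5) + (6, 31). λ = (31 - 5)/(6 - 42) ≡ 26/7 mod 43. 7⁻¹ ≡ 37 (mod 43), so λ ≡ 16.
  x = λ² - 42 - 6 = 256 - 48 ≡ 36; y = λ·(42 - 36) - 5 ≡ 5. → (36, 5)
6G: (36, 5) + (6, 31). λ = (31 - 5)/(6 - 36) ≡ 26/13 mod 43. 13⁻¹ ≡ 10 (mod 43), so λ ≡ 2.
  x = λ² - 36 - 6 = 4 - 42 ≡ 5; y = λ·(36 - 5) - 5 ≡ 14. → (5, 14)
7G: (5, 14) + (6, 31). λ = (31 - 14)/(6 - 5) ≡ 17/1 mod 43. 1⁻¹ ≡ 1 (mod 43), so λ ≡ 17.
  x = λ² - 5 - 6 = 289 - 11 ≡ 20; y = λ·(5 - 20) - 14 ≡ 32. → (20, 32)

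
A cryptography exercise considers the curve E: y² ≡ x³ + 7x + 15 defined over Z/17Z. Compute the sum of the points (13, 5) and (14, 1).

(13, 5) + (14, 1). λ = (1 - 5)/(14 - 13) ≡ 13/1 mod 17. 1⁻¹ ≡ 1 (mod 17), so λ ≡ 13.
  x = λ² - 13 - 14 = 169 - 27 ≡ 6; y = λ·(13 - 6) - 5 ≡ 1. → (6, 1)

(6, 1)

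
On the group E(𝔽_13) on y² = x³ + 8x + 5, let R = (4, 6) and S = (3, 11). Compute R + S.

(5, 12)

(4, 6) + (3, 11). λ = (11 - 6)/(3 - 4) ≡ 5/12 mod 13. 12⁻¹ ≡ 12 (mod 13), so λ ≡ 8.
  x = λ² - 4 - 3 = 64 - 7 ≡ 5; y = λ·(4 - 5) - 6 ≡ 12. → (5, 12)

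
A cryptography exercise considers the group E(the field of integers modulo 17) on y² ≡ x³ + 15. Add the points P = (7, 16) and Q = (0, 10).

(9, 9)

(7, 16) + (0, 10). λ = (10 - 16)/(0 - 7) ≡ 11/10 mod 17. 10⁻¹ ≡ 12 (mod 17) since 10·12 = 120 ≡ 1, so λ ≡ 13.
  x = λ² - 7 - 0 = 169 - 7 ≡ 9; y = λ·(7 - 9) - 16 ≡ 9. → (9, 9)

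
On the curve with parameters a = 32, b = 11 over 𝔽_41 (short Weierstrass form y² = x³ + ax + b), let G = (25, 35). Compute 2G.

(12, 14)

tangent at (25, 35): λ = (3·25² + 32)/(2·35) ≡ 21/29. 29⁻¹ ≡ 17 (mod 41) since 29·17 = 493 ≡ 1, so λ ≡ 21·17 ≡ 29.
  x = λ² - 25 - 25 = 841 - 50 ≡ 12; y = λ·(25 - 12) - 35 ≡ 14. → (12, 14)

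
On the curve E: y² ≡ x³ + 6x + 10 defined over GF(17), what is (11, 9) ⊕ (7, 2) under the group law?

(11, 9) + (7, 2). λ = (2 - 9)/(7 - 11) ≡ 10/13 mod 17. 13⁻¹ ≡ 4 (mod 17), so λ ≡ 6.
  x = λ² - 11 - 7 = 36 - 18 ≡ 1; y = λ·(11 - 1) - 9 ≡ 0. → (1, 0)

(1, 0)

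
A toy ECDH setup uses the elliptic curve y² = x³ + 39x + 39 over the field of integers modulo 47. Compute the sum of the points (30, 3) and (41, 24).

(8, 39)

(30, 3) + (41, 24). λ = (24 - 3)/(41 - 30) ≡ 21/11 mod 47. 11⁻¹ ≡ 30 (mod 47), so λ ≡ 19.
  x = λ² - 30 - 41 = 361 - 71 ≡ 8; y = λ·(30 - 8) - 3 ≡ 39. → (8, 39)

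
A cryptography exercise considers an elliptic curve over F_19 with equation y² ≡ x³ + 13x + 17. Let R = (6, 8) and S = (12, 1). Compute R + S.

(5, 13)

(6, 8) + (12, 1). λ = (1 - 8)/(12 - 6) ≡ 12/6 mod 19. 6⁻¹ ≡ 16 (mod 19), so λ ≡ 2.
  x = λ² - 6 - 12 = 4 - 18 ≡ 5; y = λ·(6 - 5) - 8 ≡ 13. → (5, 13)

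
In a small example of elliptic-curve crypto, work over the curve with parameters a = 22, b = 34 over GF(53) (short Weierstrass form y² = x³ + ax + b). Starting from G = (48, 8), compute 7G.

(1, 51)

Repeated addition: build up to 7G.
2G: tangent at (48, 8): λ = (3·48² + 22)/(2·8) ≡ 44/16. 16⁻¹ ≡ 10 (mod 53), so λ ≡ 44·10 ≡ 16.
  x = λ² - 48 - 48 = 256 - 96 ≡ 1; y = λ·(48 - 1) - 8 ≡ 2. → (1, 2)
3G: (1, 2) + (48, 8). λ = (8 - 2)/(48 - 1) ≡ 6/47 mod 53. 47⁻¹ ≡ 44 (mod 53), so λ ≡ 52.
  x = λ² - 1 - 48 = 2704 - 49 ≡ 5; y = λ·(1 - 5) - 2 ≡ 2. → (5, 2)
4G: (5, 2) + (48, 8). λ = (8 - 2)/(48 - 5) ≡ 6/43 mod 53. 43⁻¹ ≡ 37 (mod 53), so λ ≡ 10.
  x = λ² - 5 - 48 = 100 - 53 ≡ 47; y = λ·(5 - 47) - 2 ≡ 2. → (47, 2)
5G: (47, 2) + (48, 8). λ = (8 - 2)/(48 - 47) ≡ 6/1 mod 53. 1⁻¹ ≡ 1 (mod 53) since 1·1 = 1 ≡ 1, so λ ≡ 6.
  x = λ² - 47 - 48 = 36 - 95 ≡ 47; y = λ·(47 - 47) - 2 ≡ 51. → (47, 51)
6G: (47, 51) + (48, 8). λ = (8 - 51)/(48 - 47) ≡ 10/1 mod 53. 1⁻¹ ≡ 1 (mod 53), so λ ≡ 10.
  x = λ² - 47 - 48 = 100 - 95 ≡ 5; y = λ·(47 - 5) - 51 ≡ 51. → (5, 51)
7G: (5, 51) + (48, 8). λ = (8 - 51)/(48 - 5) ≡ 10/43 mod 53. 43⁻¹ ≡ 37 (mod 53) since 43·37 = 1591 ≡ 1, so λ ≡ 52.
  x = λ² - 5 - 48 = 2704 - 53 ≡ 1; y = λ·(5 - 1) - 51 ≡ 51. → (1, 51)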